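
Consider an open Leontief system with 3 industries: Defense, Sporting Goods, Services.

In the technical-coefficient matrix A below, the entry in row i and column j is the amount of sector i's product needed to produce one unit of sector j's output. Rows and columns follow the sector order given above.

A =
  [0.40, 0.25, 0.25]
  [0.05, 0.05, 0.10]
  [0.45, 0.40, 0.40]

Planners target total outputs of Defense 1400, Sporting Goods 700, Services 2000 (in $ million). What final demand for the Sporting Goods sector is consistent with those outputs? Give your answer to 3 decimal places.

d_2 = 395.000

I − A =
  [   0.60    -0.25    -0.25]
  [  -0.05     0.95    -0.10]
  [  -0.45    -0.40     0.60]
d = (I − A) x:
  d_1 = (+0.60)·1400 + (-0.25)·700 + (-0.25)·2000 = 165.000
  d_2 = (-0.05)·1400 + (+0.95)·700 + (-0.10)·2000 = 395.000
  d_3 = (-0.45)·1400 + (-0.40)·700 + (+0.60)·2000 = 290.000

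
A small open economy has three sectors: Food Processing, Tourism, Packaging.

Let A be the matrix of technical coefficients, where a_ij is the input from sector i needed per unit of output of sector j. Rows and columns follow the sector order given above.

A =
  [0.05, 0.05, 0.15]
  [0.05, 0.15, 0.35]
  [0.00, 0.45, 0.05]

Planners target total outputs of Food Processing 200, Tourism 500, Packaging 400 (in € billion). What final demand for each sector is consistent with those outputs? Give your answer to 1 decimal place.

I − A =
  [   0.95    -0.05    -0.15]
  [  -0.05     0.85    -0.35]
  [   0.00    -0.45     0.95]
d = (I − A) x:
  d_F = (+0.95)·200 + (-0.05)·500 + (-0.15)·400 = 105.0
  d_T = (-0.05)·200 + (+0.85)·500 + (-0.35)·400 = 275.0
  d_P = (+0.00)·200 + (-0.45)·500 + (+0.95)·400 = 155.0

d_F = 105.0, d_T = 275.0, d_P = 155.0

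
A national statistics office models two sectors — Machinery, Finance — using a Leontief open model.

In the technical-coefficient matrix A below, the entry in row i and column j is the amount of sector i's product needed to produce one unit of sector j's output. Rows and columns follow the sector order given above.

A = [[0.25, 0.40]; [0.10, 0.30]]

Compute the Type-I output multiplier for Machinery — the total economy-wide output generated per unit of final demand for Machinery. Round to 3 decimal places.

I − A =
  [   0.75    -0.40]
  [  -0.10     0.70]
det(I−A) = (0.75)(0.70) − (-0.40)(-0.10) = 0.4850
adj(I−A) = [[0.70, 0.40], [0.10, 0.75]]
(I − A)⁻¹ = adj(I−A) / det(I−A) ≈
  [   1.4433     0.8247]
  [   0.2062     1.5464]
The output multiplier for sector j is the column-j sum of the Leontief inverse (I − A)⁻¹ = adj(I−A) / det(I−A).
Column 1 of adj(I−A): (0.70, 0.10); det(I−A) = 0.4850.
m_1 = (0.70 + 0.10) / 0.4850 = 0.80 / 0.4850 ≈ 1.649.

m_1 = 1.649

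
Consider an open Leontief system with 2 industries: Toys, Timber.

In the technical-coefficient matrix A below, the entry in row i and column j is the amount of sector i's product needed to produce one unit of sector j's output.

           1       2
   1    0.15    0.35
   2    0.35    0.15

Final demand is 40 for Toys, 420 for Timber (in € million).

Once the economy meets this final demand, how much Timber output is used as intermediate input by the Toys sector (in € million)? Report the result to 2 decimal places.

I − A =
  [   0.85    -0.35]
  [  -0.35     0.85]
det(I−A) = (0.85)(0.85) − (-0.35)(-0.35) = 0.6000
adj(I−A) = [[0.85, 0.35], [0.35, 0.85]]
(I − A)⁻¹ = adj(I−A) / det(I−A) ≈
  [   1.4167     0.5833]
  [   0.5833     1.4167]
First solve x = (I − A)⁻¹ d = adj(I−A)·d / det(I−A); in particular x_1 = (0.85·40 + 0.35·420) / 0.6000 = 181.00 / 0.6000 ≈ 301.6667.
Intermediate flow from 2 to 1: z_21 = a_21 · x_1 = 0.35 × 181.00 / 0.6000 = 63.35 / 0.6000 ≈ 105.58.

z_21 = 105.58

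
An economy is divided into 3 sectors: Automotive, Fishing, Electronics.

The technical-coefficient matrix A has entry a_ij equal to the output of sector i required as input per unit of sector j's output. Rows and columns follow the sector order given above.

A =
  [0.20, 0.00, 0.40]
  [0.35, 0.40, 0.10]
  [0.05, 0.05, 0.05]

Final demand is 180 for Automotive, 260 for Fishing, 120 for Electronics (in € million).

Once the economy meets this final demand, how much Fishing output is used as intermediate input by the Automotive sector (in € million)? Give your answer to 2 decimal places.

I − A =
  [   0.80     0.00    -0.40]
  [  -0.35     0.60    -0.10]
  [  -0.05    -0.05     0.95]
Cofactors of I−A, C_ij = (−1)^(i+j)·(minor ij) (rows/columns in the sector order above):
  C_11 = (0.60)(0.95) − (-0.10)(-0.05) = 0.5650
  C_12 = −[(-0.35)(0.95) − (-0.10)(-0.05)] = 0.3375
  C_13 = (-0.35)(-0.05) − (0.60)(-0.05) = 0.0475
  C_21 = −[(0.00)(0.95) − (-0.40)(-0.05)] = 0.0200
  C_22 = (0.80)(0.95) − (-0.40)(-0.05) = 0.7400
  C_23 = −[(0.80)(-0.05) − (0.00)(-0.05)] = 0.0400
  C_31 = (0.00)(-0.10) − (-0.40)(0.60) = 0.2400
  C_32 = −[(0.80)(-0.10) − (-0.40)(-0.35)] = 0.2200
  C_33 = (0.80)(0.60) − (0.00)(-0.35) = 0.4800
det(I−A) = Σ_j (I−A)_1j·C_1j = (0.80)(0.5650) + (0.00)(0.3375) + (-0.40)(0.0475) = 0.4330
adj(I−A) = Cᵀ =
  [ 0.5650   0.0200   0.2400]
  [ 0.3375   0.7400   0.2200]
  [ 0.0475   0.0400   0.4800]
(I − A)⁻¹ = adj(I−A) / det(I−A) ≈
  [   1.3048     0.0462     0.5543]
  [   0.7794     1.7090     0.5081]
  [   0.1097     0.0924     1.1085]
First solve x = (I − A)⁻¹ d = adj(I−A)·d / det(I−A); in particular x_1 = (0.5650·180 + 0.0200·260 + 0.2400·120) / 0.4330 = 135.70 / 0.4330 ≈ 313.3949.
Intermediate flow from 2 to 1: z_21 = a_21 · x_1 = 0.35 × 135.70 / 0.4330 = 47.495 / 0.4330 ≈ 109.69.

z_21 = 109.69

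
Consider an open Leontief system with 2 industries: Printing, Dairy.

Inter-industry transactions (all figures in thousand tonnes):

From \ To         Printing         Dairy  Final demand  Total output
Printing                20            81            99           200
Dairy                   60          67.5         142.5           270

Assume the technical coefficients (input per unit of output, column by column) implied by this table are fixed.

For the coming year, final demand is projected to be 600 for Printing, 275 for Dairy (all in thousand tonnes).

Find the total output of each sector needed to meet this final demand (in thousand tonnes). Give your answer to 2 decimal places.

x_1 = 910.26, x_2 = 730.77

Technical coefficients a_ij = z_ij / X_j:
  a_11 = 20/200 = 0.10, a_21 = 60/200 = 0.30
  a_12 = 81/270 = 0.30, a_22 = 67.5/270 = 0.25
I − A =
  [   0.90    -0.30]
  [  -0.30     0.75]
det(I−A) = (0.90)(0.75) − (-0.30)(-0.30) = 0.5850
adj(I−A) = [[0.75, 0.30], [0.30, 0.90]]
(I − A)⁻¹ = adj(I−A) / det(I−A) ≈
  [   1.2821     0.5128]
  [   0.5128     1.5385]
x = (I − A)⁻¹ d = adj(I−A)·d / det(I−A), with det(I−A) = 0.5850:
  x_1 = (0.75·600 + 0.30·275) / 0.5850 = 532.50 / 0.5850 ≈ 910.26
  x_2 = (0.30·600 + 0.90·275) / 0.5850 = 427.50 / 0.5850 ≈ 730.77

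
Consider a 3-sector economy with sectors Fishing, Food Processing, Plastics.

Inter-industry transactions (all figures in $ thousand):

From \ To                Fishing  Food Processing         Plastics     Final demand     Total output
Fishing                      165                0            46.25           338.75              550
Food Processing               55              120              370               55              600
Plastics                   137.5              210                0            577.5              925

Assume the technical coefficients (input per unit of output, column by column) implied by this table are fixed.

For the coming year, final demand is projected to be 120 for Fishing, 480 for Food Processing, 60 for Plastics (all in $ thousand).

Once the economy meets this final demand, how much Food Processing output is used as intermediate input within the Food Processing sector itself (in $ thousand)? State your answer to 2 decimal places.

z_22 = 164.84

Technical coefficients a_ij = z_ij / X_j:
  a_11 = 165/550 = 0.30, a_21 = 55/550 = 0.10, a_31 = 137.5/550 = 0.25
  a_12 = 0/600 = 0.00, a_22 = 120/600 = 0.20, a_32 = 210/600 = 0.35
  a_13 = 46.25/925 = 0.05, a_23 = 370/925 = 0.40, a_33 = 0/925 = 0.00
I − A =
  [   0.70     0.00    -0.05]
  [  -0.10     0.80    -0.40]
  [  -0.25    -0.35     1.00]
Cofactors of I−A, C_ij = (−1)^(i+j)·(minor ij) (rows/columns in the sector order above):
  C_11 = (0.80)(1.00) − (-0.40)(-0.35) = 0.6600
  C_12 = −[(-0.10)(1.00) − (-0.40)(-0.25)] = 0.2000
  C_13 = (-0.10)(-0.35) − (0.80)(-0.25) = 0.2350
  C_21 = −[(0.00)(1.00) − (-0.05)(-0.35)] = 0.0175
  C_22 = (0.70)(1.00) − (-0.05)(-0.25) = 0.6875
  C_23 = −[(0.70)(-0.35) − (0.00)(-0.25)] = 0.2450
  C_31 = (0.00)(-0.40) − (-0.05)(0.80) = 0.0400
  C_32 = −[(0.70)(-0.40) − (-0.05)(-0.10)] = 0.2850
  C_33 = (0.70)(0.80) − (0.00)(-0.10) = 0.5600
det(I−A) = Σ_j (I−A)_1j·C_1j = (0.70)(0.6600) + (0.00)(0.2000) + (-0.05)(0.2350) = 0.45025
adj(I−A) = Cᵀ =
  [ 0.6600   0.0175   0.0400]
  [ 0.2000   0.6875   0.2850]
  [ 0.2350   0.2450   0.5600]
(I − A)⁻¹ = adj(I−A) / det(I−A) ≈
  [   1.4659     0.0389     0.0888]
  [   0.4442     1.5269     0.6330]
  [   0.5219     0.5441     1.2438]
First solve x = (I − A)⁻¹ d = adj(I−A)·d / det(I−A); in particular x_2 = (0.2000·120 + 0.6875·480 + 0.2850·60) / 0.45025 = 371.10 / 0.45025 ≈ 824.2088.
Intermediate flow from 2 to 2: z_22 = a_22 · x_2 = 0.20 × 371.10 / 0.45025 = 74.22 / 0.45025 ≈ 164.84.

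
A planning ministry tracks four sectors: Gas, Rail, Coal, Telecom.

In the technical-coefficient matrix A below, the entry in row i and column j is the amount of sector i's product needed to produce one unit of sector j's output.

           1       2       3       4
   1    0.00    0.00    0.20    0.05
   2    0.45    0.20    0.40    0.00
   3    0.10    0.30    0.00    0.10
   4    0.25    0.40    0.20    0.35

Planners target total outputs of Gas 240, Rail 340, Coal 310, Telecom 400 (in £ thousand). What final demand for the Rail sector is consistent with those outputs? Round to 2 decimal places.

I − A =
  [   1.00     0.00    -0.20    -0.05]
  [  -0.45     0.80    -0.40     0.00]
  [  -0.10    -0.30     1.00    -0.10]
  [  -0.25    -0.40    -0.20     0.65]
d = (I − A) x:
  d_1 = (+1.00)·240 + (+0.00)·340 + (-0.20)·310 + (-0.05)·400 = 158.00
  d_2 = (-0.45)·240 + (+0.80)·340 + (-0.40)·310 + (+0.00)·400 = 40.00
  d_3 = (-0.10)·240 + (-0.30)·340 + (+1.00)·310 + (-0.10)·400 = 144.00
  d_4 = (-0.25)·240 + (-0.40)·340 + (-0.20)·310 + (+0.65)·400 = 2.00

d_2 = 40.00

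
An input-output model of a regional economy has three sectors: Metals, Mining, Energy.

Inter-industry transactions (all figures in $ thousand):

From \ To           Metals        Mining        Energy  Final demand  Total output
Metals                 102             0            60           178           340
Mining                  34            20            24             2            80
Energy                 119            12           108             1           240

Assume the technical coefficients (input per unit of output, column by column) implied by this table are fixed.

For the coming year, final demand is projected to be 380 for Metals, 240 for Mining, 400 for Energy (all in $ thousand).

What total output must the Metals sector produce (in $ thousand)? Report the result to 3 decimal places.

Technical coefficients a_ij = z_ij / X_j:
  a_11 = 102/340 = 0.30, a_21 = 34/340 = 0.10, a_31 = 119/340 = 0.35
  a_12 = 0/80 = 0.00, a_22 = 20/80 = 0.25, a_32 = 12/80 = 0.15
  a_13 = 60/240 = 0.25, a_23 = 24/240 = 0.10, a_33 = 108/240 = 0.45
I − A =
  [   0.70     0.00    -0.25]
  [  -0.10     0.75    -0.10]
  [  -0.35    -0.15     0.55]
Cofactors of I−A, C_ij = (−1)^(i+j)·(minor ij) (rows/columns in the sector order above):
  C_11 = (0.75)(0.55) − (-0.10)(-0.15) = 0.3975
  C_12 = −[(-0.10)(0.55) − (-0.10)(-0.35)] = 0.0900
  C_13 = (-0.10)(-0.15) − (0.75)(-0.35) = 0.2775
  C_21 = −[(0.00)(0.55) − (-0.25)(-0.15)] = 0.0375
  C_22 = (0.70)(0.55) − (-0.25)(-0.35) = 0.2975
  C_23 = −[(0.70)(-0.15) − (0.00)(-0.35)] = 0.1050
  C_31 = (0.00)(-0.10) − (-0.25)(0.75) = 0.1875
  C_32 = −[(0.70)(-0.10) − (-0.25)(-0.10)] = 0.0950
  C_33 = (0.70)(0.75) − (0.00)(-0.10) = 0.5250
det(I−A) = Σ_j (I−A)_1j·C_1j = (0.70)(0.3975) + (0.00)(0.0900) + (-0.25)(0.2775) = 0.208875
adj(I−A) = Cᵀ =
  [ 0.3975   0.0375   0.1875]
  [ 0.0900   0.2975   0.0950]
  [ 0.2775   0.1050   0.5250]
(I − A)⁻¹ = adj(I−A) / det(I−A) ≈
  [   1.9031     0.1795     0.8977]
  [   0.4309     1.4243     0.4548]
  [   1.3285     0.5027     2.5135]
x = (I − A)⁻¹ d = adj(I−A)·d / det(I−A), with det(I−A) = 0.208875:
  x_1 = (0.3975·380 + 0.0375·240 + 0.1875·400) / 0.208875 = 235.05 / 0.208875 ≈ 1125.314
  x_2 = (0.0900·380 + 0.2975·240 + 0.0950·400) / 0.208875 = 143.60 / 0.208875 ≈ 687.493
  x_3 = (0.2775·380 + 0.1050·240 + 0.5250·400) / 0.208875 = 340.65 / 0.208875 ≈ 1630.880

x_1 = 1125.314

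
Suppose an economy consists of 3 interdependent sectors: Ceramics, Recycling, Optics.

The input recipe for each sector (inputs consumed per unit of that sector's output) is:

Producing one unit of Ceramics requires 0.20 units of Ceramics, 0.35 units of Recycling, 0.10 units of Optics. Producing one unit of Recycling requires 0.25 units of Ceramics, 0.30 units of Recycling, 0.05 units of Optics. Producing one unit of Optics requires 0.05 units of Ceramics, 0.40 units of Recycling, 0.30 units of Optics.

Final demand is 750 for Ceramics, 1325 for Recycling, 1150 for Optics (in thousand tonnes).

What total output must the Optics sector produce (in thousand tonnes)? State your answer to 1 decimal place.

x_O = 2314.2

I − A =
  [   0.80    -0.25    -0.05]
  [  -0.35     0.70    -0.40]
  [  -0.10    -0.05     0.70]
Cofactors of I−A, C_ij = (−1)^(i+j)·(minor ij) (rows/columns in the sector order above):
  C_11 = (0.70)(0.70) − (-0.40)(-0.05) = 0.4700
  C_12 = −[(-0.35)(0.70) − (-0.40)(-0.10)] = 0.2850
  C_13 = (-0.35)(-0.05) − (0.70)(-0.10) = 0.0875
  C_21 = −[(-0.25)(0.70) − (-0.05)(-0.05)] = 0.1775
  C_22 = (0.80)(0.70) − (-0.05)(-0.10) = 0.5550
  C_23 = −[(0.80)(-0.05) − (-0.25)(-0.10)] = 0.0650
  C_31 = (-0.25)(-0.40) − (-0.05)(0.70) = 0.1350
  C_32 = −[(0.80)(-0.40) − (-0.05)(-0.35)] = 0.3375
  C_33 = (0.80)(0.70) − (-0.25)(-0.35) = 0.4725
det(I−A) = Σ_j (I−A)_1j·C_1j = (0.80)(0.4700) + (-0.25)(0.2850) + (-0.05)(0.0875) = 0.300375
adj(I−A) = Cᵀ =
  [ 0.4700   0.1775   0.1350]
  [ 0.2850   0.5550   0.3375]
  [ 0.0875   0.0650   0.4725]
(I − A)⁻¹ = adj(I−A) / det(I−A) ≈
  [   1.5647     0.5909     0.4494]
  [   0.9488     1.8477     1.1236]
  [   0.2913     0.2164     1.5730]
x = (I − A)⁻¹ d = adj(I−A)·d / det(I−A), with det(I−A) = 0.300375:
  x_C = (0.4700·750 + 0.1775·1325 + 0.1350·1150) / 0.300375 = 742.9375 / 0.300375 ≈ 2473.4
  x_R = (0.2850·750 + 0.5550·1325 + 0.3375·1150) / 0.300375 = 1337.25 / 0.300375 ≈ 4451.9
  x_O = (0.0875·750 + 0.0650·1325 + 0.4725·1150) / 0.300375 = 695.125 / 0.300375 ≈ 2314.2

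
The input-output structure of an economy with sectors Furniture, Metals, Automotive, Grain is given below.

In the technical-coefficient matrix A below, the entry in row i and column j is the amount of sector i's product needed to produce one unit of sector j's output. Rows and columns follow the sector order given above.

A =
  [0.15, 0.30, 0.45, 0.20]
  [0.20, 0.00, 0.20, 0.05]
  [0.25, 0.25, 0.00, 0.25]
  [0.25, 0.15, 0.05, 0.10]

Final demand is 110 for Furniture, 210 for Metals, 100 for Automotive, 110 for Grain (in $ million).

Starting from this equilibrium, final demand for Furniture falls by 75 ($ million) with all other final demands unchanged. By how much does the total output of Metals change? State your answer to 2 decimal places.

Δx_M = -44.64

I − A =
  [   0.85    -0.30    -0.45    -0.20]
  [  -0.20     1.00    -0.20    -0.05]
  [  -0.25    -0.25     1.00    -0.25]
  [  -0.25    -0.15    -0.05     0.90]
Compute the cofactors C_ij = (−1)^(i+j)·(3×3 minor ij) of I−A; the adjugate is their transpose:
adj(I−A) = Cᵀ =
  [ 0.826875   0.416875   0.472375   0.338125]
  [ 0.248125   0.572500   0.233750   0.151875]
  [ 0.341250   0.304375   0.644875   0.271875]
  [ 0.290000   0.228125   0.206000   0.597500]
det(I−A) = Σ_j (I−A)_1j·C_1j = (0.85)(0.826875) + (-0.30)(0.248125) + (-0.45)(0.341250) + (-0.20)(0.290000) = 0.41684375
(I − A)⁻¹ = adj(I−A) / det(I−A) ≈
  [   1.9837     1.0001     1.1332     0.8112]
  [   0.5952     1.3734     0.5608     0.3643]
  [   0.8187     0.7302     1.5470     0.6522]
  [   0.6957     0.5473     0.4942     1.4334]
Δx = (I − A)⁻¹ Δd with Δd having -75 in the Furniture component and 0 elsewhere.
So Δx_M = L_MF · (-75), where L_MF = adj(I−A)_MF / det(I−A) = 0.248125 / 0.41684375.
Δx_M = 0.248125 × (-75) / 0.41684375 = -18.609375 / 0.41684375 ≈ -44.64.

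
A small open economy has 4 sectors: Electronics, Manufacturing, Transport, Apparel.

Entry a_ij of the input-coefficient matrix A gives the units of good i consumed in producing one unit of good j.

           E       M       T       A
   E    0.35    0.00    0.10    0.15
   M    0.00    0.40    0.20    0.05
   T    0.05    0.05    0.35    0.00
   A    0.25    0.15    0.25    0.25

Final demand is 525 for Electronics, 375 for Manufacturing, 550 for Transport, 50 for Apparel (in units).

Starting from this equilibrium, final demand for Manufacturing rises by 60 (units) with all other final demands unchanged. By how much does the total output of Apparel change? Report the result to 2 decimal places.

Δx_A = 26.37

I − A =
  [   0.65     0.00    -0.10    -0.15]
  [   0.00     0.60    -0.20    -0.05]
  [  -0.05    -0.05     0.65     0.00]
  [  -0.25    -0.15    -0.25     0.75]
Compute the cofactors C_ij = (−1)^(i+j)·(3×3 minor ij) of I−A; the adjugate is their transpose:
adj(I−A) = Cᵀ =
  [ 0.279500   0.020250   0.071250   0.057250]
  [ 0.016250   0.286875   0.099375   0.022375]
  [ 0.022750   0.023625   0.265125   0.006125]
  [ 0.104000   0.072000   0.132000   0.244000]
det(I−A) = Σ_j (I−A)_1j·C_1j = (0.65)(0.279500) + (0.00)(0.016250) + (-0.10)(0.022750) + (-0.15)(0.104000) = 0.1638
(I − A)⁻¹ = adj(I−A) / det(I−A) ≈
  [   1.7063     0.1236     0.4350     0.3495]
  [   0.0992     1.7514     0.6067     0.1366]
  [   0.1389     0.1442     1.6186     0.0374]
  [   0.6349     0.4396     0.8059     1.4896]
Δx = (I − A)⁻¹ Δd with Δd having +60 in the Manufacturing component and 0 elsewhere.
So Δx_A = L_AM · (+60), where L_AM = adj(I−A)_AM / det(I−A) = 0.072000 / 0.1638.
Δx_A = 0.072000 × (+60) / 0.1638 = 4.32 / 0.1638 ≈ 26.37.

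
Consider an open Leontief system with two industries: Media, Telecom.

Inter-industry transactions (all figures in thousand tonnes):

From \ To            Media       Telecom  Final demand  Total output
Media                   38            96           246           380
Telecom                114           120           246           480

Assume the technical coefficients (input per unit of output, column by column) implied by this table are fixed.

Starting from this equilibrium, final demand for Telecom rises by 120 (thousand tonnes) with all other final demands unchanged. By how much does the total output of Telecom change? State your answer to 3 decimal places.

Δx_T = 175.610

Technical coefficients a_ij = z_ij / X_j:
  a_MM = 38/380 = 0.10, a_TM = 114/380 = 0.30
  a_MT = 96/480 = 0.20, a_TT = 120/480 = 0.25
I − A =
  [   0.90    -0.20]
  [  -0.30     0.75]
det(I−A) = (0.90)(0.75) − (-0.20)(-0.30) = 0.6150
adj(I−A) = [[0.75, 0.20], [0.30, 0.90]]
(I − A)⁻¹ = adj(I−A) / det(I−A) ≈
  [   1.2195     0.3252]
  [   0.4878     1.4634]
Δx = (I − A)⁻¹ Δd with Δd having +120 in the Telecom component and 0 elsewhere.
So Δx_T = L_TT · (+120), where L_TT = adj(I−A)_TT / det(I−A) = 0.90 / 0.6150.
Δx_T = 0.90 × (+120) / 0.6150 = 108.00 / 0.6150 ≈ 175.610.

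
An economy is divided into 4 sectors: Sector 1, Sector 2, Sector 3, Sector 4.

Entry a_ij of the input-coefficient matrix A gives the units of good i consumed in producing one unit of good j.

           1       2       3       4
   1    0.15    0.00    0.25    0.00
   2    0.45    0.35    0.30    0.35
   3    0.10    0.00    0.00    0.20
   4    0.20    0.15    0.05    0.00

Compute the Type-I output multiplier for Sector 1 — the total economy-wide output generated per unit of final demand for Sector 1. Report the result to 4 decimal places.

m_1 = 3.0768

I − A =
  [   0.85     0.00    -0.25     0.00]
  [  -0.45     0.65    -0.30    -0.35]
  [  -0.10     0.00     1.00    -0.20]
  [  -0.20    -0.15    -0.05     1.00]
Compute the cofactors C_ij = (−1)^(i+j)·(3×3 minor ij) of I−A; the adjugate is their transpose:
adj(I−A) = Cᵀ =
  [ 0.582000   0.007500   0.149375   0.032500]
  [ 0.559250   0.806500   0.399875   0.362250]
  [ 0.099250   0.025500   0.507875   0.110500]
  [ 0.205250   0.123750   0.115250   0.536250]
det(I−A) = Σ_j (I−A)_1j·C_1j = (0.85)(0.582000) + (0.00)(0.559250) + (-0.25)(0.099250) + (0.00)(0.205250) = 0.4698875
(I − A)⁻¹ = adj(I−A) / det(I−A) ≈
  [   1.23859     0.01596     0.31790     0.06917]
  [   1.19018     1.71637     0.85100     0.77093]
  [   0.21122     0.05427     1.08084     0.23516]
  [   0.43681     0.26336     0.24527     1.14123]
The output multiplier for sector j is the column-j sum of the Leontief inverse (I − A)⁻¹ = adj(I−A) / det(I−A).
Column 1 of adj(I−A): (0.582000, 0.559250, 0.099250, 0.205250); det(I−A) = 0.4698875.
m_1 = (0.582000 + 0.559250 + 0.099250 + 0.205250) / 0.4698875 = 1.44575 / 0.4698875 ≈ 3.0768.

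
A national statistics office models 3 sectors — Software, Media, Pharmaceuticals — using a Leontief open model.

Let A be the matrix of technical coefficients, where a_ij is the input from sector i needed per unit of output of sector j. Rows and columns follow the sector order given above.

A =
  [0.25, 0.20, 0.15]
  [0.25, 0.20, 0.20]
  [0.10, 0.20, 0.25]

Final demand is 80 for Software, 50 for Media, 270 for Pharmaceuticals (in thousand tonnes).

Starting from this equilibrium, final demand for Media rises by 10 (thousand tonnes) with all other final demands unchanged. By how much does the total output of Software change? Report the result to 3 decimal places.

Δx_1 = 5.014

I − A =
  [   0.75    -0.20    -0.15]
  [  -0.25     0.80    -0.20]
  [  -0.10    -0.20     0.75]
Cofactors of I−A, C_ij = (−1)^(i+j)·(minor ij) (rows/columns in the sector order above):
  C_11 = (0.80)(0.75) − (-0.20)(-0.20) = 0.5600
  C_12 = −[(-0.25)(0.75) − (-0.20)(-0.10)] = 0.2075
  C_13 = (-0.25)(-0.20) − (0.80)(-0.10) = 0.1300
  C_21 = −[(-0.20)(0.75) − (-0.15)(-0.20)] = 0.1800
  C_22 = (0.75)(0.75) − (-0.15)(-0.10) = 0.5475
  C_23 = −[(0.75)(-0.20) − (-0.20)(-0.10)] = 0.1700
  C_31 = (-0.20)(-0.20) − (-0.15)(0.80) = 0.1600
  C_32 = −[(0.75)(-0.20) − (-0.15)(-0.25)] = 0.1875
  C_33 = (0.75)(0.80) − (-0.20)(-0.25) = 0.5500
det(I−A) = Σ_j (I−A)_1j·C_1j = (0.75)(0.5600) + (-0.20)(0.2075) + (-0.15)(0.1300) = 0.3590
adj(I−A) = Cᵀ =
  [ 0.5600   0.1800   0.1600]
  [ 0.2075   0.5475   0.1875]
  [ 0.1300   0.1700   0.5500]
(I − A)⁻¹ = adj(I−A) / det(I−A) ≈
  [   1.5599     0.5014     0.4457]
  [   0.5780     1.5251     0.5223]
  [   0.3621     0.4735     1.5320]
Δx = (I − A)⁻¹ Δd with Δd having +10 in the Media component and 0 elsewhere.
So Δx_1 = L_12 · (+10), where L_12 = adj(I−A)_12 / det(I−A) = 0.1800 / 0.3590.
Δx_1 = 0.1800 × (+10) / 0.3590 = 1.80 / 0.3590 ≈ 5.014.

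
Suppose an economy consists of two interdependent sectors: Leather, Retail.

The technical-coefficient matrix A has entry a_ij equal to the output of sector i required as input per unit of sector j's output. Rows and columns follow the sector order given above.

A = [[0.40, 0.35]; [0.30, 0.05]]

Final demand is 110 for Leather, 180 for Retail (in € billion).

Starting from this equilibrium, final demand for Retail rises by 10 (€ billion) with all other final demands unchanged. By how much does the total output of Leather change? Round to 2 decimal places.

I − A =
  [   0.60    -0.35]
  [  -0.30     0.95]
det(I−A) = (0.60)(0.95) − (-0.35)(-0.30) = 0.4650
adj(I−A) = [[0.95, 0.35], [0.30, 0.60]]
(I − A)⁻¹ = adj(I−A) / det(I−A) ≈
  [   2.0430     0.7527]
  [   0.6452     1.2903]
Δx = (I − A)⁻¹ Δd with Δd having +10 in the Retail component and 0 elsewhere.
So Δx_L = L_LR · (+10), where L_LR = adj(I−A)_LR / det(I−A) = 0.35 / 0.4650.
Δx_L = 0.35 × (+10) / 0.4650 = 3.50 / 0.4650 ≈ 7.53.

Δx_L = 7.53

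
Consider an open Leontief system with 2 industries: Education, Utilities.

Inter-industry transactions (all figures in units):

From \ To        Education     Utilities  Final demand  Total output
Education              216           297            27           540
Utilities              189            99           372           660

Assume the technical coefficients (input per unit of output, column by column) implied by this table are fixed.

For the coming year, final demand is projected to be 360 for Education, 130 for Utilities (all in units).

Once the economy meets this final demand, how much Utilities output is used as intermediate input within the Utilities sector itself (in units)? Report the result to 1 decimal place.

Technical coefficients a_ij = z_ij / X_j:
  a_EE = 216/540 = 0.40, a_UE = 189/540 = 0.35
  a_EU = 297/660 = 0.45, a_UU = 99/660 = 0.15
I − A =
  [   0.60    -0.45]
  [  -0.35     0.85]
det(I−A) = (0.60)(0.85) − (-0.45)(-0.35) = 0.3525
adj(I−A) = [[0.85, 0.45], [0.35, 0.60]]
(I − A)⁻¹ = adj(I−A) / det(I−A) ≈
  [   2.4113     1.2766]
  [   0.9929     1.7021]
First solve x = (I − A)⁻¹ d = adj(I−A)·d / det(I−A); in particular x_U = (0.35·360 + 0.60·130) / 0.3525 = 204.00 / 0.3525 ≈ 578.723.
Intermediate flow from U to U: z_UU = a_UU · x_U = 0.15 × 204.00 / 0.3525 = 30.60 / 0.3525 ≈ 86.8.

z_UU = 86.8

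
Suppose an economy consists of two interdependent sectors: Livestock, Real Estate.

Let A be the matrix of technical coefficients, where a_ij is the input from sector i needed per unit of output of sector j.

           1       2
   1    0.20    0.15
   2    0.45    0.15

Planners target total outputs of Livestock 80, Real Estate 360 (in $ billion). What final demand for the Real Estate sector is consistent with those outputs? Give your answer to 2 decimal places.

I − A =
  [   0.80    -0.15]
  [  -0.45     0.85]
d = (I − A) x:
  d_1 = (+0.80)·80 + (-0.15)·360 = 10.00
  d_2 = (-0.45)·80 + (+0.85)·360 = 270.00

d_2 = 270.00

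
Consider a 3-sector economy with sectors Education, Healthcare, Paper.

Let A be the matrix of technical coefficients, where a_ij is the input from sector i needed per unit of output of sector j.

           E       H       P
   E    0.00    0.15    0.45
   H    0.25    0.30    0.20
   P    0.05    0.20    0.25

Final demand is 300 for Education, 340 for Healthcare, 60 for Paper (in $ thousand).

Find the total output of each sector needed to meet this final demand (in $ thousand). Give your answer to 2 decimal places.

x_E = 563.50, x_H = 779.98, x_P = 325.56

I − A =
  [   1.00    -0.15    -0.45]
  [  -0.25     0.70    -0.20]
  [  -0.05    -0.20     0.75]
Cofactors of I−A, C_ij = (−1)^(i+j)·(minor ij) (rows/columns in the sector order above):
  C_11 = (0.70)(0.75) − (-0.20)(-0.20) = 0.4850
  C_12 = −[(-0.25)(0.75) − (-0.20)(-0.05)] = 0.1975
  C_13 = (-0.25)(-0.20) − (0.70)(-0.05) = 0.0850
  C_21 = −[(-0.15)(0.75) − (-0.45)(-0.20)] = 0.2025
  C_22 = (1.00)(0.75) − (-0.45)(-0.05) = 0.7275
  C_23 = −[(1.00)(-0.20) − (-0.15)(-0.05)] = 0.2075
  C_31 = (-0.15)(-0.20) − (-0.45)(0.70) = 0.3450
  C_32 = −[(1.00)(-0.20) − (-0.45)(-0.25)] = 0.3125
  C_33 = (1.00)(0.70) − (-0.15)(-0.25) = 0.6625
det(I−A) = Σ_j (I−A)_1j·C_1j = (1.00)(0.4850) + (-0.15)(0.1975) + (-0.45)(0.0850) = 0.417125
adj(I−A) = Cᵀ =
  [ 0.4850   0.2025   0.3450]
  [ 0.1975   0.7275   0.3125]
  [ 0.0850   0.2075   0.6625]
(I − A)⁻¹ = adj(I−A) / det(I−A) ≈
  [   1.1627     0.4855     0.8271]
  [   0.4735     1.7441     0.7492]
  [   0.2038     0.4975     1.5883]
x = (I − A)⁻¹ d = adj(I−A)·d / det(I−A), with det(I−A) = 0.417125:
  x_E = (0.4850·300 + 0.2025·340 + 0.3450·60) / 0.417125 = 235.05 / 0.417125 ≈ 563.50
  x_H = (0.1975·300 + 0.7275·340 + 0.3125·60) / 0.417125 = 325.35 / 0.417125 ≈ 779.98
  x_P = (0.0850·300 + 0.2075·340 + 0.6625·60) / 0.417125 = 135.80 / 0.417125 ≈ 325.56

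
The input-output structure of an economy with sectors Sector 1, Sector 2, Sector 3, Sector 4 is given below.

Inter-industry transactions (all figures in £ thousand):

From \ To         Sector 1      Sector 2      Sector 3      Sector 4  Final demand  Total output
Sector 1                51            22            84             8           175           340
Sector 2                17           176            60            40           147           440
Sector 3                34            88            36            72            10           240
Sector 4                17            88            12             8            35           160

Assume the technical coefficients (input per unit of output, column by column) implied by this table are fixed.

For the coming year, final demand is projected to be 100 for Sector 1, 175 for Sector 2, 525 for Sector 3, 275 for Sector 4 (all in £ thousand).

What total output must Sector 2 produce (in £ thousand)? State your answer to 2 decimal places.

x_2 = 1180.35

Technical coefficients a_ij = z_ij / X_j:
  a_11 = 51/340 = 0.15, a_21 = 17/340 = 0.05, a_31 = 34/340 = 0.10, a_41 = 17/340 = 0.05
  a_12 = 22/440 = 0.05, a_22 = 176/440 = 0.40, a_32 = 88/440 = 0.20, a_42 = 88/440 = 0.20
  a_13 = 84/240 = 0.35, a_23 = 60/240 = 0.25, a_33 = 36/240 = 0.15, a_43 = 12/240 = 0.05
  a_14 = 8/160 = 0.05, a_24 = 40/160 = 0.25, a_34 = 72/160 = 0.45, a_44 = 8/160 = 0.05
I − A =
  [   0.85    -0.05    -0.35    -0.05]
  [  -0.05     0.60    -0.25    -0.25]
  [  -0.10    -0.20     0.85    -0.45]
  [  -0.05    -0.20    -0.05     0.95]
Compute the cofactors C_ij = (−1)^(i+j)·(3×3 minor ij) of I−A; the adjugate is their transpose:
adj(I−A) = Cᵀ =
  [ 0.356000   0.146250   0.198500   0.151250]
  [ 0.080500   0.623750   0.233000   0.278750]
  [ 0.082000   0.244375   0.437000   0.275625]
  [ 0.040000   0.151875   0.082500   0.363125]
det(I−A) = Σ_j (I−A)_1j·C_1j = (0.85)(0.356000) + (-0.05)(0.080500) + (-0.35)(0.082000) + (-0.05)(0.040000) = 0.267875
(I − A)⁻¹ = adj(I−A) / det(I−A) ≈
  [   1.3290     0.5460     0.7410     0.5646]
  [   0.3005     2.3285     0.8698     1.0406]
  [   0.3061     0.9123     1.6314     1.0289]
  [   0.1493     0.5670     0.3080     1.3556]
x = (I − A)⁻¹ d = adj(I−A)·d / det(I−A), with det(I−A) = 0.267875:
  x_1 = (0.356000·100 + 0.146250·175 + 0.198500·525 + 0.151250·275) / 0.267875 = 207.00 / 0.267875 ≈ 772.75
  x_2 = (0.080500·100 + 0.623750·175 + 0.233000·525 + 0.278750·275) / 0.267875 = 316.1875 / 0.267875 ≈ 1180.35
  x_3 = (0.082000·100 + 0.244375·175 + 0.437000·525 + 0.275625·275) / 0.267875 = 356.1875 / 0.267875 ≈ 1329.68
  x_4 = (0.040000·100 + 0.151875·175 + 0.082500·525 + 0.363125·275) / 0.267875 = 173.75 / 0.267875 ≈ 648.62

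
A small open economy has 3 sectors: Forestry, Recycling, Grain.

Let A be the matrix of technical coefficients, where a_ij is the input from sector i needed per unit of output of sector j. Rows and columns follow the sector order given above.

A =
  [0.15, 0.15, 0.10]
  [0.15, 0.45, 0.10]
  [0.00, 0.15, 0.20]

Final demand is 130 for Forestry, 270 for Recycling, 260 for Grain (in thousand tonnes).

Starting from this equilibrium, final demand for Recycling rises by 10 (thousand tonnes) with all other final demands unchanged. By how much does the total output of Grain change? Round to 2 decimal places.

Δx_3 = 3.74

I − A =
  [   0.85    -0.15    -0.10]
  [  -0.15     0.55    -0.10]
  [   0.00    -0.15     0.80]
Cofactors of I−A, C_ij = (−1)^(i+j)·(minor ij) (rows/columns in the sector order above):
  C_11 = (0.55)(0.80) − (-0.10)(-0.15) = 0.4250
  C_12 = −[(-0.15)(0.80) − (-0.10)(0.00)] = 0.1200
  C_13 = (-0.15)(-0.15) − (0.55)(0.00) = 0.0225
  C_21 = −[(-0.15)(0.80) − (-0.10)(-0.15)] = 0.1350
  C_22 = (0.85)(0.80) − (-0.10)(0.00) = 0.6800
  C_23 = −[(0.85)(-0.15) − (-0.15)(0.00)] = 0.1275
  C_31 = (-0.15)(-0.10) − (-0.10)(0.55) = 0.0700
  C_32 = −[(0.85)(-0.10) − (-0.10)(-0.15)] = 0.1000
  C_33 = (0.85)(0.55) − (-0.15)(-0.15) = 0.4450
det(I−A) = Σ_j (I−A)_1j·C_1j = (0.85)(0.4250) + (-0.15)(0.1200) + (-0.10)(0.0225) = 0.3410
adj(I−A) = Cᵀ =
  [ 0.4250   0.1350   0.0700]
  [ 0.1200   0.6800   0.1000]
  [ 0.0225   0.1275   0.4450]
(I − A)⁻¹ = adj(I−A) / det(I−A) ≈
  [   1.2463     0.3959     0.2053]
  [   0.3519     1.9941     0.2933]
  [   0.0660     0.3739     1.3050]
Δx = (I − A)⁻¹ Δd with Δd having +10 in the Recycling component and 0 elsewhere.
So Δx_3 = L_32 · (+10), where L_32 = adj(I−A)_32 / det(I−A) = 0.1275 / 0.3410.
Δx_3 = 0.1275 × (+10) / 0.3410 = 1.275 / 0.3410 ≈ 3.74.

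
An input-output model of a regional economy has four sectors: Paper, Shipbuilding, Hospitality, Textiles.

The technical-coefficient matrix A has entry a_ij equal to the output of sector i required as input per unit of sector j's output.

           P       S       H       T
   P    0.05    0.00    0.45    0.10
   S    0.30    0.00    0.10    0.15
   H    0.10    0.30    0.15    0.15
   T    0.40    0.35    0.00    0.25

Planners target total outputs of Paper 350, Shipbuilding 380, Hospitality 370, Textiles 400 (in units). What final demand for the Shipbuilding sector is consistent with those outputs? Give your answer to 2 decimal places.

d_S = 178.00

I − A =
  [   0.95     0.00    -0.45    -0.10]
  [  -0.30     1.00    -0.10    -0.15]
  [  -0.10    -0.30     0.85    -0.15]
  [  -0.40    -0.35     0.00     0.75]
d = (I − A) x:
  d_P = (+0.95)·350 + (+0.00)·380 + (-0.45)·370 + (-0.10)·400 = 126.00
  d_S = (-0.30)·350 + (+1.00)·380 + (-0.10)·370 + (-0.15)·400 = 178.00
  d_H = (-0.10)·350 + (-0.30)·380 + (+0.85)·370 + (-0.15)·400 = 105.50
  d_T = (-0.40)·350 + (-0.35)·380 + (+0.00)·370 + (+0.75)·400 = 27.00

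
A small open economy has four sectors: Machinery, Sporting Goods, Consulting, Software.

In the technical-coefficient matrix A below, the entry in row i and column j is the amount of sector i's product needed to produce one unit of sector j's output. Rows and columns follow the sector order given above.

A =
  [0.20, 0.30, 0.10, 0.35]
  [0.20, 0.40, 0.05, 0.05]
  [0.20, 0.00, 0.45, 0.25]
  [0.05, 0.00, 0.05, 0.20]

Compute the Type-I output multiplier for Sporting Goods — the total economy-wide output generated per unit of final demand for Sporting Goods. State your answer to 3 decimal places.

m_2 = 3.179

I − A =
  [   0.80    -0.30    -0.10    -0.35]
  [  -0.20     0.60    -0.05    -0.05]
  [  -0.20     0.00     0.55    -0.25]
  [  -0.05     0.00    -0.05     0.80]
Compute the cofactors C_ij = (−1)^(i+j)·(3×3 minor ij) of I−A; the adjugate is their transpose:
adj(I−A) = Cᵀ =
  [ 0.256500   0.128250   0.071250   0.142500]
  [ 0.096000   0.311625   0.052875   0.078000]
  [ 0.103500   0.051750   0.324750   0.150000]
  [ 0.022500   0.011250   0.024750   0.216000]
det(I−A) = Σ_j (I−A)_1j·C_1j = (0.80)(0.256500) + (-0.30)(0.096000) + (-0.10)(0.103500) + (-0.35)(0.022500) = 0.158175
(I − A)⁻¹ = adj(I−A) / det(I−A) ≈
  [   1.6216     0.8108     0.4505     0.9009]
  [   0.6069     1.9701     0.3343     0.4931]
  [   0.6543     0.3272     2.0531     0.9483]
  [   0.1422     0.0711     0.1565     1.3656]
The output multiplier for sector j is the column-j sum of the Leontief inverse (I − A)⁻¹ = adj(I−A) / det(I−A).
Column 2 of adj(I−A): (0.128250, 0.311625, 0.051750, 0.011250); det(I−A) = 0.158175.
m_2 = (0.128250 + 0.311625 + 0.051750 + 0.011250) / 0.158175 = 0.502875 / 0.158175 ≈ 3.179.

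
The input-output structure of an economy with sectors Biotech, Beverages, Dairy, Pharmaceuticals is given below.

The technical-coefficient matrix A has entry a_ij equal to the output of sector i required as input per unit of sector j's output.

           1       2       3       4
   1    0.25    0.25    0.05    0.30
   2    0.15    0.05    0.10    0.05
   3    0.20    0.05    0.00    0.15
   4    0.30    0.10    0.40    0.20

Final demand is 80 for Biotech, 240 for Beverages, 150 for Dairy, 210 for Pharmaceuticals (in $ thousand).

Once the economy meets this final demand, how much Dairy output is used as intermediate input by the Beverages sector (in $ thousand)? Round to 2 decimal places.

z_32 = 21.02

I − A =
  [   0.75    -0.25    -0.05    -0.30]
  [  -0.15     0.95    -0.10    -0.05]
  [  -0.20    -0.05     1.00    -0.15]
  [  -0.30    -0.10    -0.40     0.80]
Compute the cofactors C_ij = (−1)^(i+j)·(3×3 minor ij) of I−A; the adjugate is their transpose:
adj(I−A) = Cᵀ =
  [ 0.691500   0.223750   0.179750   0.307000]
  [ 0.150500   0.430750   0.090750   0.100375]
  [ 0.202750   0.094000   0.442500   0.164875]
  [ 0.379500   0.184750   0.300000   0.656375]
det(I−A) = Σ_j (I−A)_1j·C_1j = (0.75)(0.691500) + (-0.25)(0.150500) + (-0.05)(0.202750) + (-0.30)(0.379500) = 0.3570125
(I − A)⁻¹ = adj(I−A) / det(I−A) ≈
  [   1.9369     0.6267     0.5035     0.8599]
  [   0.4216     1.2065     0.2542     0.2812]
  [   0.5679     0.2633     1.2395     0.4618]
  [   1.0630     0.5175     0.8403     1.8385]
First solve x = (I − A)⁻¹ d = adj(I−A)·d / det(I−A); in particular x_2 = (0.150500·80 + 0.430750·240 + 0.090750·150 + 0.100375·210) / 0.3570125 = 150.11125 / 0.3570125 ≈ 420.4650.
Intermediate flow from 3 to 2: z_32 = a_32 · x_2 = 0.05 × 150.11125 / 0.3570125 = 7.5055625 / 0.3570125 ≈ 21.02.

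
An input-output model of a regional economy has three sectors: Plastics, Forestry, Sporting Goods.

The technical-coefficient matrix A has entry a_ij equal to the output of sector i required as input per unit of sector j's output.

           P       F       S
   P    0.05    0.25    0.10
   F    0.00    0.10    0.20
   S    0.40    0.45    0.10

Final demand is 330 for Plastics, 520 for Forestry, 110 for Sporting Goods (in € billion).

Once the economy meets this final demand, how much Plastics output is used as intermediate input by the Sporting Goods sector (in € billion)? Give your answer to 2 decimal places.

I − A =
  [   0.95    -0.25    -0.10]
  [   0.00     0.90    -0.20]
  [  -0.40    -0.45     0.90]
Cofactors of I−A, C_ij = (−1)^(i+j)·(minor ij) (rows/columns in the sector order above):
  C_11 = (0.90)(0.90) − (-0.20)(-0.45) = 0.7200
  C_12 = −[(0.00)(0.90) − (-0.20)(-0.40)] = 0.0800
  C_13 = (0.00)(-0.45) − (0.90)(-0.40) = 0.3600
  C_21 = −[(-0.25)(0.90) − (-0.10)(-0.45)] = 0.2700
  C_22 = (0.95)(0.90) − (-0.10)(-0.40) = 0.8150
  C_23 = −[(0.95)(-0.45) − (-0.25)(-0.40)] = 0.5275
  C_31 = (-0.25)(-0.20) − (-0.10)(0.90) = 0.1400
  C_32 = −[(0.95)(-0.20) − (-0.10)(0.00)] = 0.1900
  C_33 = (0.95)(0.90) − (-0.25)(0.00) = 0.8550
det(I−A) = Σ_j (I−A)_1j·C_1j = (0.95)(0.7200) + (-0.25)(0.0800) + (-0.10)(0.3600) = 0.6280
adj(I−A) = Cᵀ =
  [ 0.7200   0.2700   0.1400]
  [ 0.0800   0.8150   0.1900]
  [ 0.3600   0.5275   0.8550]
(I − A)⁻¹ = adj(I−A) / det(I−A) ≈
  [   1.1465     0.4299     0.2229]
  [   0.1274     1.2978     0.3025]
  [   0.5732     0.8400     1.3615]
First solve x = (I − A)⁻¹ d = adj(I−A)·d / det(I−A); in particular x_S = (0.3600·330 + 0.5275·520 + 0.8550·110) / 0.6280 = 487.15 / 0.6280 ≈ 775.7166.
Intermediate flow from P to S: z_PS = a_PS · x_S = 0.10 × 487.15 / 0.6280 = 48.715 / 0.6280 ≈ 77.57.

z_PS = 77.57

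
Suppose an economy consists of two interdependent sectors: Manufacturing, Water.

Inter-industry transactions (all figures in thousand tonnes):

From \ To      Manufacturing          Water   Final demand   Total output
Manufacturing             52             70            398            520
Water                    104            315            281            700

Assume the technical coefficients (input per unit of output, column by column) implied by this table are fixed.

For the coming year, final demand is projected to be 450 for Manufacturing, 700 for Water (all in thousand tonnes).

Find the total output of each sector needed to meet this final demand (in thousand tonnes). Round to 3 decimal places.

Technical coefficients a_ij = z_ij / X_j:
  a_11 = 52/520 = 0.10, a_21 = 104/520 = 0.20
  a_12 = 70/700 = 0.10, a_22 = 315/700 = 0.45
I − A =
  [   0.90    -0.10]
  [  -0.20     0.55]
det(I−A) = (0.90)(0.55) − (-0.10)(-0.20) = 0.4750
adj(I−A) = [[0.55, 0.10], [0.20, 0.90]]
(I − A)⁻¹ = adj(I−A) / det(I−A) ≈
  [   1.1579     0.2105]
  [   0.4211     1.8947]
x = (I − A)⁻¹ d = adj(I−A)·d / det(I−A), with det(I−A) = 0.4750:
  x_1 = (0.55·450 + 0.10·700) / 0.4750 = 317.50 / 0.4750 ≈ 668.421
  x_2 = (0.20·450 + 0.90·700) / 0.4750 = 720.00 / 0.4750 ≈ 1515.789

x_1 = 668.421, x_2 = 1515.789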